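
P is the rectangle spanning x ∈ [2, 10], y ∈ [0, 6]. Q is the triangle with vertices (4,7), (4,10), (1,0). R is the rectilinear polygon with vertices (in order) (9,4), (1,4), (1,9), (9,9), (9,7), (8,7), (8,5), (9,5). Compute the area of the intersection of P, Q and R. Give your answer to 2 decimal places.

1.29

The intersection is the polygon with vertices (2.714,4), (2.2,4), (2.8,6), (3.571,6).
By the shoelace formula its area is 1.29.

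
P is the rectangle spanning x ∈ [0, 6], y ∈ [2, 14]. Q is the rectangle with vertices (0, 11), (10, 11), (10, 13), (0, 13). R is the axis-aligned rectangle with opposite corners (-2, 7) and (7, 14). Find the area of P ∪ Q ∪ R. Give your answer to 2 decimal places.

By inclusion–exclusion:
Individual areas: |P| = 72, |Q| = 20, |R| = 63.
|P∩Q|: x∈[0,6], y∈[11,13] → 6·2 = 12.
|P∩R|: x∈[0,6], y∈[7,14] → 6·7 = 42.
|Q∩R|: x∈[0,7], y∈[11,13] → 7·2 = 14.
|P∩Q∩R| = 12.
|P ∪ Q ∪ R| = 155 − 68 + 12 = 99.00.

99.00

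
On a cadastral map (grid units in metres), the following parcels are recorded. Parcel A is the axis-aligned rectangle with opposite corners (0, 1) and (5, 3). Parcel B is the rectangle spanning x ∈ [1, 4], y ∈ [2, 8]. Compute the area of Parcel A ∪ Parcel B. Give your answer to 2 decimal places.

25.00

By inclusion–exclusion:
Individual areas: |Parcel A| = 10, |Parcel B| = 18.
|Parcel A∩Parcel B|: x∈[1,4], y∈[2,3] → 3·1 = 3.
|Parcel A ∪ Parcel B| = 28 − 3 = 25.00.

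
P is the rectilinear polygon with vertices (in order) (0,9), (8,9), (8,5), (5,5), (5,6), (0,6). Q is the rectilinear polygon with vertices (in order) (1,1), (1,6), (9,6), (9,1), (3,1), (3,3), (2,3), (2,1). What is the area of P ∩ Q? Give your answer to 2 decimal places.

3.00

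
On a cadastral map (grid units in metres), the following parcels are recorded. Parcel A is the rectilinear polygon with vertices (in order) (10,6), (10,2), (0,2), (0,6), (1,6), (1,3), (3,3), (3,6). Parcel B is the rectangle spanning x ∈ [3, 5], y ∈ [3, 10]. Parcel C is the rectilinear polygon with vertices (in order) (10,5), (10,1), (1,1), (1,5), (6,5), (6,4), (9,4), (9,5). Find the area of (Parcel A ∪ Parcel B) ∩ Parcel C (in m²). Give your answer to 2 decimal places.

20.00

|Parcel A ∪ Parcel B| = 42.
|(Parcel A ∪ Parcel B) ∩ Parcel C| = 20.00.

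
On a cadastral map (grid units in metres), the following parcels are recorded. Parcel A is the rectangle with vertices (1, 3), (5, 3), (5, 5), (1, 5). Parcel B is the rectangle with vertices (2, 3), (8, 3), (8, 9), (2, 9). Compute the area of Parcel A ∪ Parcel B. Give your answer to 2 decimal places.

38.00

By inclusion–exclusion:
Individual areas: |Parcel A| = 8, |Parcel B| = 36.
|Parcel A∩Parcel B|: x∈[2,5], y∈[3,5] → 3·2 = 6.
|Parcel A ∪ Parcel B| = 44 − 6 = 38.00.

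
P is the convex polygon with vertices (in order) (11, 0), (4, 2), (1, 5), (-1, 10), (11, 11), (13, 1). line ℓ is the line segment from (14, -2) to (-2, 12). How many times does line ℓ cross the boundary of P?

2

The segment meets the boundary at (11.455,0.227), (0.174,10.098).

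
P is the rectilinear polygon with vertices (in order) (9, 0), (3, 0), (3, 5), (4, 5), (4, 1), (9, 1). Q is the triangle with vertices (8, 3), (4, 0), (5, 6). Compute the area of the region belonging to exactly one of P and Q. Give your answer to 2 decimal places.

|P| = 10, |Q| = 10.5, |P∩Q| = 0.5833.
|P △ Q| = |P| + |Q| − 2·|P∩Q| = 10 + 10.5 − 1.1667 = 19.33.

19.33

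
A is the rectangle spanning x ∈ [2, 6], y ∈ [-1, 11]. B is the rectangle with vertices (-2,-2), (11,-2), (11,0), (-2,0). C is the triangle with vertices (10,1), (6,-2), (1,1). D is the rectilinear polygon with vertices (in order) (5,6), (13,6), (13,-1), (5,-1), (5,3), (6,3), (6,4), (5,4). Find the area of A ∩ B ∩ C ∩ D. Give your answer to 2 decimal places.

The intersection is the polygon with vertices (6,0), (6,-1), (5,-1), (5,0).
By the shoelace formula its area is 1.00.

1.00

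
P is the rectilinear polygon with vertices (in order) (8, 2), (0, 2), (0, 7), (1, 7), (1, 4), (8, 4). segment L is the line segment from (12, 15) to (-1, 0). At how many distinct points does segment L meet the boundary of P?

The segment meets the boundary at (0.733,2), (2.467,4).

2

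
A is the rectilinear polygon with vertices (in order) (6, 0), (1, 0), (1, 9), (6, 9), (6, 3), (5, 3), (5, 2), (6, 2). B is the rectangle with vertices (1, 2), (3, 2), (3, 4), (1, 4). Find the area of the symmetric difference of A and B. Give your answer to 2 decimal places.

|A| = 44, |B| = 4, |A∩B| = 4.
|A △ B| = |A| + |B| − 2·|A∩B| = 44 + 4 − 8 = 40.00.

40.00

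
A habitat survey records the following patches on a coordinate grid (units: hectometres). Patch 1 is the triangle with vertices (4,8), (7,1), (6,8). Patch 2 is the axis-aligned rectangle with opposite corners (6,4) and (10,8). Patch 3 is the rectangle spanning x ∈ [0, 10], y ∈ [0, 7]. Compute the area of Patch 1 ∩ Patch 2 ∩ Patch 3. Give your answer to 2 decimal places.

The intersection is the polygon with vertices (6,4), (6,7), (6.143,7), (6.571,4).
By the shoelace formula its area is 1.07.

1.07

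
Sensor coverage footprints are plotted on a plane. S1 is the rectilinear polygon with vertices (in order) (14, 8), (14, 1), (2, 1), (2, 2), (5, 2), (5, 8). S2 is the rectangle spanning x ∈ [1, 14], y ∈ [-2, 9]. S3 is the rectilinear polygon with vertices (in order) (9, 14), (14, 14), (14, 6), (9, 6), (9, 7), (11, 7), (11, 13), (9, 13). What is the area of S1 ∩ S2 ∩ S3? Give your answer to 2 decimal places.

The intersection is the polygon with vertices (14,8), (14,6), (9,6), (9,7), (11,7), (11,8).
By the shoelace formula its area is 8.00.

8.00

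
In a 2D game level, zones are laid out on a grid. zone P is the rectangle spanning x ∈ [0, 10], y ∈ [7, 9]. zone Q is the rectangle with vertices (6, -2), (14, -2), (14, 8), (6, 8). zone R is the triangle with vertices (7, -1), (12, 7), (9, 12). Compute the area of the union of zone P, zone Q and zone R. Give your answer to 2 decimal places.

By inclusion–exclusion:
Individual areas: |zone P| = 20, |zone Q| = 80, |zone R| = 24.5.
|zone P∩zone Q|: x∈[6,10], y∈[7,8] → 4·1 = 4.
|zone P∩zone R| = 3.2308.
|zone Q∩zone R| = 18.4692.
|zone P∩zone Q∩zone R| = 1.6923.
|zone P ∪ zone Q ∪ zone R| = 124.5 − 25.7 + 1.6923 = 100.49.

100.49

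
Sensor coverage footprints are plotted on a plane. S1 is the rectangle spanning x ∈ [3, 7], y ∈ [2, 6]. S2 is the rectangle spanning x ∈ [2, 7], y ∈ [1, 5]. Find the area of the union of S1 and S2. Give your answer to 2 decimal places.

By inclusion–exclusion:
Individual areas: |S1| = 16, |S2| = 20.
|S1∩S2|: x∈[3,7], y∈[2,5] → 4·3 = 12.
|S1 ∪ S2| = 36 − 12 = 24.00.

24.00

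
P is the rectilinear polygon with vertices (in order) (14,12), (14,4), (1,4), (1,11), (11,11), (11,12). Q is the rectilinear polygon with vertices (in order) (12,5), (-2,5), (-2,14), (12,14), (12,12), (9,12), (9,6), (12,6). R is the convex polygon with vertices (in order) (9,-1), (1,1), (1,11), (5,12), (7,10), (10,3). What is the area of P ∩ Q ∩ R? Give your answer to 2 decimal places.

The intersection is the polygon with vertices (6,11), (7,10), (9.143,5), (1,5), (1,11).
By the shoelace formula its area is 40.86.

40.86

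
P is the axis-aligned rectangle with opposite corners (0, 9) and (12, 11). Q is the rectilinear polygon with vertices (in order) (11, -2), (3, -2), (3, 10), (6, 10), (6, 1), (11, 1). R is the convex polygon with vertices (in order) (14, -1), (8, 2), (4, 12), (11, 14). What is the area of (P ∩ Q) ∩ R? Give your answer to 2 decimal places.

1.00

The region (P ∩ Q) ∩ R is the polygon with vertices (6,10), (6,9), (5.2,9), (4.8,10).
By the shoelace formula its area is 1.00.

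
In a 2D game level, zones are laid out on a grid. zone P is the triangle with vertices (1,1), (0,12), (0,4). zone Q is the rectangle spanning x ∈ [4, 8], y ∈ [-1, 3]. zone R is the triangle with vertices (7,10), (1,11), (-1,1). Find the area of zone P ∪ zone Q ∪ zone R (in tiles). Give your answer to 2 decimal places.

By inclusion–exclusion:
Individual areas: |zone P| = 4, |zone Q| = 16, |zone R| = 31.
|zone P∩zone Q| = 0.
|zone P∩zone R| = 2.4701.
|zone Q∩zone R| = 0.
|zone P∩zone Q∩zone R| = 0.
|zone P ∪ zone Q ∪ zone R| = 51 − 2.4701 + 0 = 48.53.

48.53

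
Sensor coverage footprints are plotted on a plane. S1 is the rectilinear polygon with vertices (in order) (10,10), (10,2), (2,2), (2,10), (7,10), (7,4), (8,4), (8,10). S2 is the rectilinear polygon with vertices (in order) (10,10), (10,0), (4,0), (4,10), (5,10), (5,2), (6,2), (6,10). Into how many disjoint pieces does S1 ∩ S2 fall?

S1 ∩ S2 splits into 2 disjoint pieces (area 26, area 8).

2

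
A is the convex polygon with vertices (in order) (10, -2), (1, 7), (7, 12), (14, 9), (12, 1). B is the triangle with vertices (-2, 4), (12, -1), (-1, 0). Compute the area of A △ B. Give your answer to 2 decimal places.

120.63

|A| = 99, |B| = 25.5, |A∩B| = 1.9336.
|A △ B| = |A| + |B| − 2·|A∩B| = 99 + 25.5 − 3.8673 = 120.63.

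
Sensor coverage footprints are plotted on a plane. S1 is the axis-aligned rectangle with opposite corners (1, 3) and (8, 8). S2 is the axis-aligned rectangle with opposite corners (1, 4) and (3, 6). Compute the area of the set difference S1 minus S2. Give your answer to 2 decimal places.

|S1∩S2|: x∈[1,3], y∈[4,6] → 2·2 = 4.
|S1| = 35.
|S1 ∖ S2| = |S1| − |S1∩S2| = 35 − 4 = 31.00.

31.00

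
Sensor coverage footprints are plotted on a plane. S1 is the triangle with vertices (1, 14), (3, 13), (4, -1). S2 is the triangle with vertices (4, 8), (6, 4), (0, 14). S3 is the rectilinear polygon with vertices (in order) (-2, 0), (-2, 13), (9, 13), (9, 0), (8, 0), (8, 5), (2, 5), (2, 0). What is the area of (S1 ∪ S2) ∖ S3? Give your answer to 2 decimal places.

3.30

|S1 ∪ S2| = 14.7699.
|(S1 ∪ S2) ∩ S3| = 11.4723.
|(S1 ∪ S2) ∖ S3| = 14.7699 − 11.4723 = 3.30.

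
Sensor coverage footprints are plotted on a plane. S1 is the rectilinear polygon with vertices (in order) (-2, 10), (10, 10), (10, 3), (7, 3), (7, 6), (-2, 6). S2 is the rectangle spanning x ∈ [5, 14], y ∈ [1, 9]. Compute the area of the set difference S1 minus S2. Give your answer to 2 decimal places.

|S1| = 57, |S1∩S2| = 24.
|S1 ∖ S2| = |S1| − |S1∩S2| = 57 − 24 = 33.00.

33.00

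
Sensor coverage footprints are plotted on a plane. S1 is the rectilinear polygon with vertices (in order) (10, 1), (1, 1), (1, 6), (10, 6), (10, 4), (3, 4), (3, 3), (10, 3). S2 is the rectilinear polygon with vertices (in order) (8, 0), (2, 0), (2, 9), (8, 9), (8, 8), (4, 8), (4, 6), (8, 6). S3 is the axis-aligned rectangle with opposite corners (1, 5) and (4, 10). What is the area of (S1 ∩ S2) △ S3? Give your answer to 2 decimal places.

|S1 ∩ S2| = 25.
|(S1 ∩ S2) ∩ S3| = 2.
|(S1 ∩ S2) △ S3| = 25 + 15 − 4 = 36.00.

36.00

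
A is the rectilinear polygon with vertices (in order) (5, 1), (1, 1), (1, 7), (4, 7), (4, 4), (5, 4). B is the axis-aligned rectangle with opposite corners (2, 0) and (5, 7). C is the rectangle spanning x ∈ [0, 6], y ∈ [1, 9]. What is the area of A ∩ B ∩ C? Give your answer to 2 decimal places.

The intersection is the polygon with vertices (2,7), (4,7), (4,4), (5,4), (5,1), (2,1).
By the shoelace formula its area is 15.00.

15.00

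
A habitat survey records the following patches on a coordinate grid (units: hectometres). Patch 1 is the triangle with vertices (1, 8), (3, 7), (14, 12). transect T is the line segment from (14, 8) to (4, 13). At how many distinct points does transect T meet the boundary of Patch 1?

2

The segment meets the boundary at (9.048,10.476), (9.81,10.095).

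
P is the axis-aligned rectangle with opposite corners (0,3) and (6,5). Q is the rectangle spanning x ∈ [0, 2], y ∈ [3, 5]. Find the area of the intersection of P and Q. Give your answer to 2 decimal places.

|P∩Q|: x∈[0,2], y∈[3,5] → 2·2 = 4.

4.00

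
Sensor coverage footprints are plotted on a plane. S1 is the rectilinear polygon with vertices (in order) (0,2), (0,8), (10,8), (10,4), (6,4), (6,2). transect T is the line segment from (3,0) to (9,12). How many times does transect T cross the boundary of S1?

The segment meets the boundary at (7,8), (4,2).

2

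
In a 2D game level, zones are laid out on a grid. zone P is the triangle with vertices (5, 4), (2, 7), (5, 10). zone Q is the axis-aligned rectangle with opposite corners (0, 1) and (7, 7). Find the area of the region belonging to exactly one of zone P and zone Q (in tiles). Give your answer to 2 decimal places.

|zone P| = 9, |zone Q| = 42, |zone P∩zone Q| = 4.5.
|zone P △ zone Q| = |zone P| + |zone Q| − 2·|zone P∩zone Q| = 9 + 42 − 9 = 42.00.

42.00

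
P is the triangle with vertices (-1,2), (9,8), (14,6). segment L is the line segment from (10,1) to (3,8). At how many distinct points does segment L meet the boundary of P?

2

The segment meets the boundary at (5.25,5.75), (6.895,4.105).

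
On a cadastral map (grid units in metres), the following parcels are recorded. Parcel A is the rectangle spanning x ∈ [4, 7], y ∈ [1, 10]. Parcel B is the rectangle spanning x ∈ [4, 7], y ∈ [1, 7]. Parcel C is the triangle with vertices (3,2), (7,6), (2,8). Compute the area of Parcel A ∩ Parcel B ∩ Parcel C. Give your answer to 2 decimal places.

The intersection is the polygon with vertices (4,7), (4.5,7), (7,6), (4,3).
By the shoelace formula its area is 6.25.

6.25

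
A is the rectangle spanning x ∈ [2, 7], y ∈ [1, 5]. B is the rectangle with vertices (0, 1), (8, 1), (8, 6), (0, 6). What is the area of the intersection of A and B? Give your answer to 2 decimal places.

20.00

|A∩B|: x∈[2,7], y∈[1,5] → 5·4 = 20.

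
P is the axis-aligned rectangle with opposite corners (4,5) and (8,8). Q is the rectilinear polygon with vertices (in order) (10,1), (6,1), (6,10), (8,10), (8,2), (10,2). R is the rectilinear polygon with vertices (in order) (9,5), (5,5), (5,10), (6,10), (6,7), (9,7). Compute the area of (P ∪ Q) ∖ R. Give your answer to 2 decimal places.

19.00

|P ∪ Q| = 26.
|(P ∪ Q) ∩ R| = 7.
|(P ∪ Q) ∖ R| = 26 − 7 = 19.00.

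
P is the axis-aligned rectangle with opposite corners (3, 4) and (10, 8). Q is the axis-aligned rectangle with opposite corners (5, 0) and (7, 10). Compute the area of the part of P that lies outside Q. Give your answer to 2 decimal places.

20.00

|P∩Q|: x∈[5,7], y∈[4,8] → 2·4 = 8.
|P| = 28.
|P ∖ Q| = |P| − |P∩Q| = 28 − 8 = 20.00.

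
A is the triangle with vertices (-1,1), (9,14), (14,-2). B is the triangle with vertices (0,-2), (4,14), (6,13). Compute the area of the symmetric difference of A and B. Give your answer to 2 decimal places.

122.98

|A| = 112.5, |B| = 18, |A∩B| = 3.7616.
|A △ B| = |A| + |B| − 2·|A∩B| = 112.5 + 18 − 7.5231 = 122.98.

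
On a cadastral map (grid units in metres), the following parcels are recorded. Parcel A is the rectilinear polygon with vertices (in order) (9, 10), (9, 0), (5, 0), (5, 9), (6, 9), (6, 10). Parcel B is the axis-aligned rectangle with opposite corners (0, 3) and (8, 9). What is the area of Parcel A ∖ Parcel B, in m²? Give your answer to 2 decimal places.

|Parcel A| = 39, |Parcel A∩Parcel B| = 18.
|Parcel A ∖ Parcel B| = |Parcel A| − |Parcel A∩Parcel B| = 39 − 18 = 21.00.

21.00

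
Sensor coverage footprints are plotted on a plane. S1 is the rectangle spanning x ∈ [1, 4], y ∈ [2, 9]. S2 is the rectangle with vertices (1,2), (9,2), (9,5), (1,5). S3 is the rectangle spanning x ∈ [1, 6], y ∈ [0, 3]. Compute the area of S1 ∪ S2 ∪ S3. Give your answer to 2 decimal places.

46.00

By inclusion–exclusion:
Individual areas: |S1| = 21, |S2| = 24, |S3| = 15.
|S1∩S2|: x∈[1,4], y∈[2,5] → 3·3 = 9.
|S1∩S3|: x∈[1,4], y∈[2,3] → 3·1 = 3.
|S2∩S3|: x∈[1,6], y∈[2,3] → 5·1 = 5.
|S1∩S2∩S3| = 3.
|S1 ∪ S2 ∪ S3| = 60 − 17 + 3 = 46.00.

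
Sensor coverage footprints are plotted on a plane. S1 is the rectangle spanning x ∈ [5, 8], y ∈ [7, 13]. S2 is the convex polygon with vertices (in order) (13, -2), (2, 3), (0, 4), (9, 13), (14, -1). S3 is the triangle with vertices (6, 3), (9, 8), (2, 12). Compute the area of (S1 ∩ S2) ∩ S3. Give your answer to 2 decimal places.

6.76

The region (S1 ∩ S2) ∩ S3 is the polygon with vertices (5,7), (5,9), (5.818,9.818), (8,8.571), (8,7).
By the shoelace formula its area is 6.76.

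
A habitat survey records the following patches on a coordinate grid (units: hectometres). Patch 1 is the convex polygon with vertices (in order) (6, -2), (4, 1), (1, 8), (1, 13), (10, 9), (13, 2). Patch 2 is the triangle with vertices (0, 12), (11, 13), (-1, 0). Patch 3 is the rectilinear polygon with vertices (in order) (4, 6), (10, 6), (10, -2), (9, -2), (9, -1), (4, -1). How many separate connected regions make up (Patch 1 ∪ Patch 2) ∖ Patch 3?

(Patch 1 ∪ Patch 2) ∖ Patch 3 splits into 2 disjoint pieces (area 95.4139, area 1.2083).

2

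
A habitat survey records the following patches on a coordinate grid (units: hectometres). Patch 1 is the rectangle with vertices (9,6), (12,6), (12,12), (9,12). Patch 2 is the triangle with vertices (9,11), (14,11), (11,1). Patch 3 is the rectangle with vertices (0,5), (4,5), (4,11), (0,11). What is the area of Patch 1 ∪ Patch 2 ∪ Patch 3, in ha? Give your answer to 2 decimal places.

54.50

By inclusion–exclusion:
Individual areas: |Patch 1| = 18, |Patch 2| = 25, |Patch 3| = 24.
|Patch 1∩Patch 2| = 12.5.
|Patch 1∩Patch 3| = 0 (no overlap).
|Patch 2∩Patch 3| = 0.
|Patch 1∩Patch 2∩Patch 3| = 0.
|Patch 1 ∪ Patch 2 ∪ Patch 3| = 67 − 12.5 + 0 = 54.50.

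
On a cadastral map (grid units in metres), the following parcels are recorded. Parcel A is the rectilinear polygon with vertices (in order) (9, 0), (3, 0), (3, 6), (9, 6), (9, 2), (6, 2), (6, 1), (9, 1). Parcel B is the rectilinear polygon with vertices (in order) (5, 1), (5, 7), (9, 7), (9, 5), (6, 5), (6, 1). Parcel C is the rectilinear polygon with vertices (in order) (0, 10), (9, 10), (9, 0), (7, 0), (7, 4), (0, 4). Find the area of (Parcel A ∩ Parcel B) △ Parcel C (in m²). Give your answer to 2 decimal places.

|Parcel A ∩ Parcel B| = 8.
|(Parcel A ∩ Parcel B) ∩ Parcel C| = 5.
|(Parcel A ∩ Parcel B) △ Parcel C| = 8 + 62 − 10 = 60.00.

60.00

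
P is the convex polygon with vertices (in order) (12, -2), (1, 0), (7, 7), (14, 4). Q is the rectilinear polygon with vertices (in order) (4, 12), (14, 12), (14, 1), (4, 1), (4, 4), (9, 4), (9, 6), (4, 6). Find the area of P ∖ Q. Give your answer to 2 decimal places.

|P| = 68.5, |P∩Q| = 35.3214.
|P ∖ Q| = |P| − |P∩Q| = 68.5 − 35.3214 = 33.18.

33.18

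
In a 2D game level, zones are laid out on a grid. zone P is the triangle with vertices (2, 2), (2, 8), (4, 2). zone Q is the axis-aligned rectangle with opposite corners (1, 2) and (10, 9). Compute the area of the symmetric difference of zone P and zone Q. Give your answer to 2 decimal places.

57.00

|zone P| = 6, |zone Q| = 63, |zone P∩zone Q| = 6.
|zone P △ zone Q| = |zone P| + |zone Q| − 2·|zone P∩zone Q| = 6 + 63 − 12 = 57.00.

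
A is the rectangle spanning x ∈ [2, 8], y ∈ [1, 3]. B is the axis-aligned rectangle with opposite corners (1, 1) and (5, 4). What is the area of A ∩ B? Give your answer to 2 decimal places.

6.00

|A∩B|: x∈[2,5], y∈[1,3] → 3·2 = 6.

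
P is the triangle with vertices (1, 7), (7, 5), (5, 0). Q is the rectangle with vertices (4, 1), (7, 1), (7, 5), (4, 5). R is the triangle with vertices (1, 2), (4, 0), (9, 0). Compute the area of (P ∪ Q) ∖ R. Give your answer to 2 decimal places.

|P ∪ Q| = 20.3607.
|(P ∪ Q) ∩ R| = 0.5925.
|(P ∪ Q) ∖ R| = 20.3607 − 0.5925 = 19.77.

19.77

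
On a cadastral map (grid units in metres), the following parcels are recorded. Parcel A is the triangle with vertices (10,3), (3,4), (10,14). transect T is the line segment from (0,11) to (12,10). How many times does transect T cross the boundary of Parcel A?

The segment meets the boundary at (10,10.167), (7.465,10.378).

2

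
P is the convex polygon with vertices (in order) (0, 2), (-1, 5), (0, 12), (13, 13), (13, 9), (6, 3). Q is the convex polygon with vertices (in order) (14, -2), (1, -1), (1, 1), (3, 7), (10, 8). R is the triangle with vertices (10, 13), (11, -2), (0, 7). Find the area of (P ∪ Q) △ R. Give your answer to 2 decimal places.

|P ∪ Q| = 173.1658.
|(P ∪ Q) ∩ R| = 77.9132.
|(P ∪ Q) △ R| = 173.1658 + 78 − 155.8264 = 95.34.

95.34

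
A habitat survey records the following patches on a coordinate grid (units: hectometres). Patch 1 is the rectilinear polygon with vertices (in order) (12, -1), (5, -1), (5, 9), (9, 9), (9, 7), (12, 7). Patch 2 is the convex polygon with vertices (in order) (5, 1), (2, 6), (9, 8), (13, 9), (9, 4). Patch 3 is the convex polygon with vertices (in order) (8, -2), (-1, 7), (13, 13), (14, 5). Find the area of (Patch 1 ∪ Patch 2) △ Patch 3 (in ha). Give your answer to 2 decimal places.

55.84

|Patch 1 ∪ Patch 2| = 77.1857.
|(Patch 1 ∪ Patch 2) ∩ Patch 3| = 69.4238.
|(Patch 1 ∪ Patch 2) △ Patch 3| = 77.1857 + 117.5 − 138.8476 = 55.84.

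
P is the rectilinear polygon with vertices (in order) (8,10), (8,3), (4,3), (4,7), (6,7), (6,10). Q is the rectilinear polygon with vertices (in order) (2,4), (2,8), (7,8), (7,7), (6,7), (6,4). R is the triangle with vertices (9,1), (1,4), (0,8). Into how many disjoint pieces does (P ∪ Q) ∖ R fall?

(P ∪ Q) ∖ R is a single connected region.

1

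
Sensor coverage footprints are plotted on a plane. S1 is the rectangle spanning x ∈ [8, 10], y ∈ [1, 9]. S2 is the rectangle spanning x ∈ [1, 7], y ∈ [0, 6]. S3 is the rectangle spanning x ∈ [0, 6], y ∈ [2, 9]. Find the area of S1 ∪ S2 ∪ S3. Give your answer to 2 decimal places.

74.00

By inclusion–exclusion:
Individual areas: |S1| = 16, |S2| = 36, |S3| = 42.
|S1∩S2| = 0 (no overlap).
|S1∩S3| = 0 (no overlap).
|S2∩S3|: x∈[1,6], y∈[2,6] → 5·4 = 20.
|S1∩S2∩S3| = 0.
|S1 ∪ S2 ∪ S3| = 94 − 20 + 0 = 74.00.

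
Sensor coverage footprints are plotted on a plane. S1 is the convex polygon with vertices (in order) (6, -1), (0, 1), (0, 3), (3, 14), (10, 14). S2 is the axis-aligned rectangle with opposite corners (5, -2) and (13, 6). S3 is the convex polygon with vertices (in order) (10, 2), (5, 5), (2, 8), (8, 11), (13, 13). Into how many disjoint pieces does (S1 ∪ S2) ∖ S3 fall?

(S1 ∪ S2) ∖ S3 is a single connected region.

1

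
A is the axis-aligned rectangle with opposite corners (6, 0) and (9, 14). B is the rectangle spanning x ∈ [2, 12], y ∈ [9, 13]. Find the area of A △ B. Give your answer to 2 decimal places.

58.00

|A∩B|: x∈[6,9], y∈[9,13] → 3·4 = 12.
|A △ B| = |A| + |B| − 2·|A∩B| = 42 + 40 − 24 = 58.00.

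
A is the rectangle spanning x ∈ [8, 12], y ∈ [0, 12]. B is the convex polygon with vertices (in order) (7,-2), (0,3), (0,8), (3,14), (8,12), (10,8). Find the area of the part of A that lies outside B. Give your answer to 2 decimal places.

|A| = 48, |A∩B| = 10.6667.
|A ∖ B| = |A| − |A∩B| = 48 − 10.6667 = 37.33.

37.33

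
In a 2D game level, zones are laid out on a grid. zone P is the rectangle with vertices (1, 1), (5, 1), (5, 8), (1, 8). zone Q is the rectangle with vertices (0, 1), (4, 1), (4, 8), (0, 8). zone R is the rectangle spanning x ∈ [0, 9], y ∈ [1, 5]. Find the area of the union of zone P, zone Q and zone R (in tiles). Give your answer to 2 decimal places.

By inclusion–exclusion:
Individual areas: |zone P| = 28, |zone Q| = 28, |zone R| = 36.
|zone P∩zone Q|: x∈[1,4], y∈[1,8] → 3·7 = 21.
|zone P∩zone R|: x∈[1,5], y∈[1,5] → 4·4 = 16.
|zone Q∩zone R|: x∈[0,4], y∈[1,5] → 4·4 = 16.
|zone P∩zone Q∩zone R| = 12.
|zone P ∪ zone Q ∪ zone R| = 92 − 53 + 12 = 51.00.

51.00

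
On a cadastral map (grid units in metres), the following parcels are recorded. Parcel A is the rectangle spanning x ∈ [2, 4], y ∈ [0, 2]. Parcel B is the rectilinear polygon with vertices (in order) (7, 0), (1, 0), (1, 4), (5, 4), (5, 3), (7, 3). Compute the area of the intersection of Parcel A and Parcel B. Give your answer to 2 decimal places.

The intersection is the polygon with vertices (2,2), (4,2), (4,0), (2,0).
By the shoelace formula its area is 4.00.

4.00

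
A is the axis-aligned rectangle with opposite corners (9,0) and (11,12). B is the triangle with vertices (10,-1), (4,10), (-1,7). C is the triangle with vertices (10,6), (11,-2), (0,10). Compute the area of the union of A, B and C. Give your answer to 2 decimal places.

73.77

By inclusion–exclusion:
Individual areas: |A| = 24, |B| = 36.5, |C| = 38.
|A∩B| = 0.1894.
|A∩C| = 8.4348.
|B∩C| = 16.2812.
|A∩B∩C| = 0.1742.
|A ∪ B ∪ C| = 98.5 − 24.9055 + 0.1742 = 73.77.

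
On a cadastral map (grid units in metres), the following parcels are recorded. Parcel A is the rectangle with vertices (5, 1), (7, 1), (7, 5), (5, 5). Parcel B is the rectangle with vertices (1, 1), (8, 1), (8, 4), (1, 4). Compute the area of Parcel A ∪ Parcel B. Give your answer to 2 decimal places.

By inclusion–exclusion:
Individual areas: |Parcel A| = 8, |Parcel B| = 21.
|Parcel A∩Parcel B|: x∈[5,7], y∈[1,4] → 2·3 = 6.
|Parcel A ∪ Parcel B| = 29 − 6 = 23.00.

23.00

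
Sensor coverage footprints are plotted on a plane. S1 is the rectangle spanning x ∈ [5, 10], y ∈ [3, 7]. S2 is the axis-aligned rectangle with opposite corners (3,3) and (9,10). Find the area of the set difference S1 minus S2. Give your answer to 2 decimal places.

4.00

|S1∩S2|: x∈[5,9], y∈[3,7] → 4·4 = 16.
|S1| = 20.
|S1 ∖ S2| = |S1| − |S1∩S2| = 20 − 16 = 4.00.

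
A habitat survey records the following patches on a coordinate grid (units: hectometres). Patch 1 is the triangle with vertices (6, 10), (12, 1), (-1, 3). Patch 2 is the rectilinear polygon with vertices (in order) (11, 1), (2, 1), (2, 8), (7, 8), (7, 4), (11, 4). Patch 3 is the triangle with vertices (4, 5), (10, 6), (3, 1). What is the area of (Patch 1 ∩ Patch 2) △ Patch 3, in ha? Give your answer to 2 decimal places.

31.78

|Patch 1 ∩ Patch 2| = 36.6346.
|(Patch 1 ∩ Patch 2) ∩ Patch 3| = 8.1766.
|(Patch 1 ∩ Patch 2) △ Patch 3| = 36.6346 + 11.5 − 16.3532 = 31.78.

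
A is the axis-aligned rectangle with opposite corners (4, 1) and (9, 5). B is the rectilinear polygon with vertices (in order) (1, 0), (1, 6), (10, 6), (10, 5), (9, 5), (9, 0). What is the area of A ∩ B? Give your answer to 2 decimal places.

The intersection is the polygon with vertices (9,1), (4,1), (4,5), (9,5).
By the shoelace formula its area is 20.00.

20.00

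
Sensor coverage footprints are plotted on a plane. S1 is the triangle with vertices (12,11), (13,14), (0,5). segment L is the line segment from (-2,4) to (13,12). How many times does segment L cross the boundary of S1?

2

The segment meets the boundary at (12.189,11.568), (0.419,5.29).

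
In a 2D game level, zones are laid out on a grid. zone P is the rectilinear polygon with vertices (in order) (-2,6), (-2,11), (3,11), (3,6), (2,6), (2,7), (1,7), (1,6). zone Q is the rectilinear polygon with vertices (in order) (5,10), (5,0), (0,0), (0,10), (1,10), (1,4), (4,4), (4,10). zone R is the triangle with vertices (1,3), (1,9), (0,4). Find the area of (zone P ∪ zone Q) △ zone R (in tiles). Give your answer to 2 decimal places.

49.00

|zone P ∪ zone Q| = 52.
|(zone P ∪ zone Q) ∩ zone R| = 3.
|(zone P ∪ zone Q) △ zone R| = 52 + 3 − 6 = 49.00.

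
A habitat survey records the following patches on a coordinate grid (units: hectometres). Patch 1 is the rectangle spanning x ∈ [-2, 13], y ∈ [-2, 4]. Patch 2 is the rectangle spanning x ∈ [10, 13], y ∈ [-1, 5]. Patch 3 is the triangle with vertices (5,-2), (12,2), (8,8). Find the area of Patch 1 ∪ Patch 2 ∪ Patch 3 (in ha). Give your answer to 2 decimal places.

By inclusion–exclusion:
Individual areas: |Patch 1| = 90, |Patch 2| = 18, |Patch 3| = 29.
|Patch 1∩Patch 2|: x∈[10,13], y∈[-1,4] → 3·5 = 15.
|Patch 1∩Patch 3| = 21.2667.
|Patch 2∩Patch 3| = 4.1429.
|Patch 1∩Patch 2∩Patch 3| = 3.8095.
|Patch 1 ∪ Patch 2 ∪ Patch 3| = 137 − 40.4095 + 3.8095 = 100.40.

100.40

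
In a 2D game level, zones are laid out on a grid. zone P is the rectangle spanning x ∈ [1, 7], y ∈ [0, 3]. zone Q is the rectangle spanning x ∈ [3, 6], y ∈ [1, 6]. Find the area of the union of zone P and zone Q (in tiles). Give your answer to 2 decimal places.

27.00

By inclusion–exclusion:
Individual areas: |zone P| = 18, |zone Q| = 15.
|zone P∩zone Q|: x∈[3,6], y∈[1,3] → 3·2 = 6.
|zone P ∪ zone Q| = 33 − 6 = 27.00.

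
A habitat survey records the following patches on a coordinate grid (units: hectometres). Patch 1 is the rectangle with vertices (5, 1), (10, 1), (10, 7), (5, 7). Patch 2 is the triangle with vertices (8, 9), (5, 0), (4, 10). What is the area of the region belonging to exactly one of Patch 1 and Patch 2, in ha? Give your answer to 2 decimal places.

|Patch 1| = 30, |Patch 2| = 19.5, |Patch 1∩Patch 2| = 8.
|Patch 1 △ Patch 2| = |Patch 1| + |Patch 2| − 2·|Patch 1∩Patch 2| = 30 + 19.5 − 16 = 33.50.

33.50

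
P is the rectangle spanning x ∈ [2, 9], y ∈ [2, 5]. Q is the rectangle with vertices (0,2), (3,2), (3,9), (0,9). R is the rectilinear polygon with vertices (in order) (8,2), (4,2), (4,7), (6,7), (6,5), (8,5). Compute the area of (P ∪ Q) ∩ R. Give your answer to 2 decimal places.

12.00

The region (P ∪ Q) ∩ R is the polygon with vertices (4,2), (4,5), (6,5), (8,5), (8,2).
By the shoelace formula its area is 12.00.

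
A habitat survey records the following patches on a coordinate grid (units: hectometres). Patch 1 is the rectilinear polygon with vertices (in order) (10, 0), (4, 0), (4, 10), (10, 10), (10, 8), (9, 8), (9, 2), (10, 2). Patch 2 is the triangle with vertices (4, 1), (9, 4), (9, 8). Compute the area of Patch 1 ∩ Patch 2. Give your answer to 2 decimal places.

The intersection is the polygon with vertices (9,4), (4,1), (9,8).
By the shoelace formula its area is 10.00.

10.00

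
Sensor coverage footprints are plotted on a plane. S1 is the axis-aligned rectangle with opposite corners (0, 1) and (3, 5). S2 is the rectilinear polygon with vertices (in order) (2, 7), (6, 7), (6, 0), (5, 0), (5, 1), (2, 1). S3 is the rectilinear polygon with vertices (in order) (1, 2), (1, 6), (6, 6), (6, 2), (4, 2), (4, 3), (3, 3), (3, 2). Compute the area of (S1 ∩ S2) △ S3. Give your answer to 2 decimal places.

17.00

|S1 ∩ S2| = 4.
|(S1 ∩ S2) ∩ S3| = 3.
|(S1 ∩ S2) △ S3| = 4 + 19 − 6 = 17.00.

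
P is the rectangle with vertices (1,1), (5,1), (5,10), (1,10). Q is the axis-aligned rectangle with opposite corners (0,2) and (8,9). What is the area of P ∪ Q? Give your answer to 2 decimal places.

By inclusion–exclusion:
Individual areas: |P| = 36, |Q| = 56.
|P∩Q|: x∈[1,5], y∈[2,9] → 4·7 = 28.
|P ∪ Q| = 92 − 28 = 64.00.

64.00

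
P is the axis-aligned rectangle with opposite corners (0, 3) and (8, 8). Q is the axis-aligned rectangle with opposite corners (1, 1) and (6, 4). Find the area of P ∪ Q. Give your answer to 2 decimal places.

50.00

By inclusion–exclusion:
Individual areas: |P| = 40, |Q| = 15.
|P∩Q|: x∈[1,6], y∈[3,4] → 5·1 = 5.
|P ∪ Q| = 55 − 5 = 50.00.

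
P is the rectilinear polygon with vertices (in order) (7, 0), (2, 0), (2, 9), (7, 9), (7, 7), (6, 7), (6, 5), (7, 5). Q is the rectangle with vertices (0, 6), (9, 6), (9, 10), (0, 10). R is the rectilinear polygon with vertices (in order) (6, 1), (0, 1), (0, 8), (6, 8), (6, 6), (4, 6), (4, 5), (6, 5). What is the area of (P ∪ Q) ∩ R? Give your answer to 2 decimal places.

|P ∪ Q| = 65.
|(P ∪ Q) ∩ R| = 30.00.

30.00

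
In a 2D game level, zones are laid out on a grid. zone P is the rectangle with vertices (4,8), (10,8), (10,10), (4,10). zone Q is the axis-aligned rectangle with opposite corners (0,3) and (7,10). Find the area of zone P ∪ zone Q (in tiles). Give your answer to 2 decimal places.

By inclusion–exclusion:
Individual areas: |zone P| = 12, |zone Q| = 49.
|zone P∩zone Q|: x∈[4,7], y∈[8,10] → 3·2 = 6.
|zone P ∪ zone Q| = 61 − 6 = 55.00.

55.00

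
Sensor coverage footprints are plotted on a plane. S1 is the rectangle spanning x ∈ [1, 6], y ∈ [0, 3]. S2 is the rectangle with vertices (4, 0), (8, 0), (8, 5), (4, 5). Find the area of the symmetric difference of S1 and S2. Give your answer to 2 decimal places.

|S1∩S2|: x∈[4,6], y∈[0,3] → 2·3 = 6.
|S1 △ S2| = |S1| + |S2| − 2·|S1∩S2| = 15 + 20 − 12 = 23.00.

23.00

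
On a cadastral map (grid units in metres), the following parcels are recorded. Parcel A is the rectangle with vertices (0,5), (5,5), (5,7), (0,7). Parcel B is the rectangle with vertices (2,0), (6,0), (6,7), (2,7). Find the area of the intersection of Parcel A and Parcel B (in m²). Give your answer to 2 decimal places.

|Parcel A∩Parcel B|: x∈[2,5], y∈[5,7] → 3·2 = 6.

6.00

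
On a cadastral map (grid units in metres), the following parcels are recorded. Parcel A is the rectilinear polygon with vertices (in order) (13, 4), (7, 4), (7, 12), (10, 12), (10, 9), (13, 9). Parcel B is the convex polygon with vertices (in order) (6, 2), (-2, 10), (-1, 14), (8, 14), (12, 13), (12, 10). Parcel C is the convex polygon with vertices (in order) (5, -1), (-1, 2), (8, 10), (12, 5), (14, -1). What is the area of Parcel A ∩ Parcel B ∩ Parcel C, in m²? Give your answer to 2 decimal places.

The intersection is the polygon with vertices (7,9.111), (8,10), (10.065,7.419), (7.5,4), (7,4).
By the shoelace formula its area is 10.89.

10.89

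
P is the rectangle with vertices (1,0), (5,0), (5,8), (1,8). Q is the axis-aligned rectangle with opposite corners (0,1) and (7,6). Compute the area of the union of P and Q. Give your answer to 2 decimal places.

By inclusion–exclusion:
Individual areas: |P| = 32, |Q| = 35.
|P∩Q|: x∈[1,5], y∈[1,6] → 4·5 = 20.
|P ∪ Q| = 67 − 20 = 47.00.

47.00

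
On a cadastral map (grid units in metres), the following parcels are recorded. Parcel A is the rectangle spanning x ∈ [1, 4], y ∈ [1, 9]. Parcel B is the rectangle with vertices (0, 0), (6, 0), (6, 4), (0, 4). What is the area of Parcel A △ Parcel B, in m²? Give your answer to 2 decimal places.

|Parcel A∩Parcel B|: x∈[1,4], y∈[1,4] → 3·3 = 9.
|Parcel A △ Parcel B| = |Parcel A| + |Parcel B| − 2·|Parcel A∩Parcel B| = 24 + 24 − 18 = 30.00.

30.00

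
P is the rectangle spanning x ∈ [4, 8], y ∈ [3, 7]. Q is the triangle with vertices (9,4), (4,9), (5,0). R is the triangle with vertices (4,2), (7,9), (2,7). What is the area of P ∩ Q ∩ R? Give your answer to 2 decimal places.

3.41

The intersection is the polygon with vertices (4.222,7), (6,7), (6.1,6.9), (4.618,3.441).
By the shoelace formula its area is 3.41.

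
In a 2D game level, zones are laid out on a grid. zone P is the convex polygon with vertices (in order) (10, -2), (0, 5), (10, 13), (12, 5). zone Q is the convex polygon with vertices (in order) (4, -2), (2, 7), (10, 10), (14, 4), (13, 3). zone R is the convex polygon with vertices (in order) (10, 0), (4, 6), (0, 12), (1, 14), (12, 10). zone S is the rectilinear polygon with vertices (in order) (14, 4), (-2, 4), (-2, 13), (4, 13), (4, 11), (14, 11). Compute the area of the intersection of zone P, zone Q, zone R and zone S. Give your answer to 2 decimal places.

34.06

The intersection is the polygon with vertices (11.2,8.2), (11.444,7.222), (10.8,4), (6,4), (4,6), (3.067,7.4), (10,10).
By the shoelace formula its area is 34.06.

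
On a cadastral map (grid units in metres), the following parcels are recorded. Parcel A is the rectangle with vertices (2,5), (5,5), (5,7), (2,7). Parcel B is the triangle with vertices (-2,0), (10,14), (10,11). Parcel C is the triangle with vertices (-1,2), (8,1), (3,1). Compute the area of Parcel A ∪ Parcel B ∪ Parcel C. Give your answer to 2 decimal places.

By inclusion–exclusion:
Individual areas: |Parcel A| = 6, |Parcel B| = 18, |Parcel C| = 2.5.
|Parcel A∩Parcel B| = 2.6196.
|Parcel A∩Parcel C| = 0.
|Parcel B∩Parcel C| = 0.0413.
|Parcel A∩Parcel B∩Parcel C| = 0.
|Parcel A ∪ Parcel B ∪ Parcel C| = 26.5 − 2.6609 + 0 = 23.84.

23.84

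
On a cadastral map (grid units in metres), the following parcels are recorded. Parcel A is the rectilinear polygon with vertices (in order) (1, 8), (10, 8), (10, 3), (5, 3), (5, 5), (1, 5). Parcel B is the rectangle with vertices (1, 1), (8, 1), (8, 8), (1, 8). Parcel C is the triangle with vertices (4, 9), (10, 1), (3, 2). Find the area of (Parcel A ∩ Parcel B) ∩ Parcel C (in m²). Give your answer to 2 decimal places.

The region (Parcel A ∩ Parcel B) ∩ Parcel C is the polygon with vertices (8,3), (5,3), (5,5), (3.429,5), (3.857,8), (4.75,8), (8,3.667).
By the shoelace formula its area is 12.03.

12.03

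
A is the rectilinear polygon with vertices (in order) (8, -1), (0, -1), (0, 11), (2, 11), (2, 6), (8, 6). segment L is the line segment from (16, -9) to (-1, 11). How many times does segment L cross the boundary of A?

4

The segment meets the boundary at (0,9.824), (2,7.471), (3.25,6), (8,0.412).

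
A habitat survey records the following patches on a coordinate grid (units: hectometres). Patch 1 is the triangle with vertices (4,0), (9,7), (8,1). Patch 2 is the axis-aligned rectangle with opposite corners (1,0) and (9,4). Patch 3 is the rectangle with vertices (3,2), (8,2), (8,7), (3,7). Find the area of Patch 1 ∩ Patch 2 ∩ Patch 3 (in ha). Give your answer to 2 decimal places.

3.71

The intersection is the polygon with vertices (8,4), (8,2), (5.429,2), (6.857,4).
By the shoelace formula its area is 3.71.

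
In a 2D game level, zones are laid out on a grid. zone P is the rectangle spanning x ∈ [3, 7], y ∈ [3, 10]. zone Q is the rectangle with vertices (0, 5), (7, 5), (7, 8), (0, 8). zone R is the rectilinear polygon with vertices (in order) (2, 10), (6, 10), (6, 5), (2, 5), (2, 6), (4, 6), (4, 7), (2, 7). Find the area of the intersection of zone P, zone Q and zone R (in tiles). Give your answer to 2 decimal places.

The intersection is the polygon with vertices (3,5), (3,6), (4,6), (4,7), (3,7), (3,8), (6,8), (6,5).
By the shoelace formula its area is 8.00.

8.00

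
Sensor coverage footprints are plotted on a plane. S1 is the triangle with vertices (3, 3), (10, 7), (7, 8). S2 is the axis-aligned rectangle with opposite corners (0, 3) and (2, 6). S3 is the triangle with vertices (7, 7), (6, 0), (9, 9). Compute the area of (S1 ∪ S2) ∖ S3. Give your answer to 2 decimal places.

|S1 ∪ S2| = 15.5.
|(S1 ∪ S2) ∩ S3| = 2.5279.
|(S1 ∪ S2) ∖ S3| = 15.5 − 2.5279 = 12.97.

12.97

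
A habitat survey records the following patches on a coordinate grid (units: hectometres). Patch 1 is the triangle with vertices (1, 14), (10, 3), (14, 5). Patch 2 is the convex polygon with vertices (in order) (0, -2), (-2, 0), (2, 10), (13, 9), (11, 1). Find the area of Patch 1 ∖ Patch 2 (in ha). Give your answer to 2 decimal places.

|Patch 1| = 31, |Patch 1∩Patch 2| = 22.7259.
|Patch 1 ∖ Patch 2| = |Patch 1| − |Patch 1∩Patch 2| = 31 − 22.7259 = 8.27.

8.27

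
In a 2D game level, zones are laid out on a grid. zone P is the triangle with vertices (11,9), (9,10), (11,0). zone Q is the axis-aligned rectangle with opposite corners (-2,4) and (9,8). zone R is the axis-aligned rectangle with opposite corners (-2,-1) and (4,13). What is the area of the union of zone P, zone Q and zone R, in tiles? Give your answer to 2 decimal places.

By inclusion–exclusion:
Individual areas: |zone P| = 9, |zone Q| = 44, |zone R| = 84.
|zone P∩zone Q| = 0.
|zone P∩zone R| = 0.
|zone Q∩zone R|: x∈[-2,4], y∈[4,8] → 6·4 = 24.
|zone P∩zone Q∩zone R| = 0.
|zone P ∪ zone Q ∪ zone R| = 137 − 24 + 0 = 113.00.

113.00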